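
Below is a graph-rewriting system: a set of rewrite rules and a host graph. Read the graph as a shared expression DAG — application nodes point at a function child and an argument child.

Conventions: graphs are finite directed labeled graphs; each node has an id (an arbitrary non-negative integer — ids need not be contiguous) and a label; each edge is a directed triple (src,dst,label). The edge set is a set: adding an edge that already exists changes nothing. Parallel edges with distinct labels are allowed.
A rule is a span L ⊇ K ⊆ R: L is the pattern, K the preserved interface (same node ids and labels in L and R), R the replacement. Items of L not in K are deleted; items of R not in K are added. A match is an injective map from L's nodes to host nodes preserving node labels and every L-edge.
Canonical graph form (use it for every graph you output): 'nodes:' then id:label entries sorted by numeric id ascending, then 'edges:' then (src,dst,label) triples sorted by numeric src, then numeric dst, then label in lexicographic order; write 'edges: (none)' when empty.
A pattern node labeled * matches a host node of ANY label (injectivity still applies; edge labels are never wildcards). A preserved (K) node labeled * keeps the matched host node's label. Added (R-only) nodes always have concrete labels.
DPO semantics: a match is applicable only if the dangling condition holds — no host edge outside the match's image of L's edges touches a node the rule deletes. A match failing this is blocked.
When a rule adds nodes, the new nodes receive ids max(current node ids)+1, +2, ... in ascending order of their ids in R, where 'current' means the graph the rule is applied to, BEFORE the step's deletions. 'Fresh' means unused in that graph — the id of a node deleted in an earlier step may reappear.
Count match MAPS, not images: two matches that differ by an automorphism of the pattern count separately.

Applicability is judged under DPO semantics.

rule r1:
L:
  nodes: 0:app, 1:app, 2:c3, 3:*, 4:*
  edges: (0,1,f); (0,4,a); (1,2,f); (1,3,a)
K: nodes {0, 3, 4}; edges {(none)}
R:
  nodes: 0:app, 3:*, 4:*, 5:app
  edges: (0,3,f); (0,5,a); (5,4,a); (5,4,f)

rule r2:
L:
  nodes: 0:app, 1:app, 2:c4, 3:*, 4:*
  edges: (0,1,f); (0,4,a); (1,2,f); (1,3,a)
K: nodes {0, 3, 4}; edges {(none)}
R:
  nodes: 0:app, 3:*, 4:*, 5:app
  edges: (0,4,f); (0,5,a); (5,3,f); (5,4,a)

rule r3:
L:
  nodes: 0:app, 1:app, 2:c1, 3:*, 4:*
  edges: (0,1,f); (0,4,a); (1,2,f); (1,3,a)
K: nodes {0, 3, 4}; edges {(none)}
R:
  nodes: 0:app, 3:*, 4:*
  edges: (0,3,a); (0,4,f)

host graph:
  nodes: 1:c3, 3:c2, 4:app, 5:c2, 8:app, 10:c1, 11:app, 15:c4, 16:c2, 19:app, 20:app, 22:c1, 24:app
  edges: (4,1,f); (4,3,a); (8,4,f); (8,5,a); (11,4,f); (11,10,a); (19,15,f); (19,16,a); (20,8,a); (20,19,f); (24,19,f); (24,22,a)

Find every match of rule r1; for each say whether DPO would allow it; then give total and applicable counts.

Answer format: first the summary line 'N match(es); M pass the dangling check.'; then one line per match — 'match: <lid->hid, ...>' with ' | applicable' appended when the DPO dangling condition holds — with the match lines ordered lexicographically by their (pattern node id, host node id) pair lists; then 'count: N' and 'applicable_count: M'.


2 match(es); 0 pass the dangling check.
match: 0->8, 1->4, 2->1, 3->3, 4->5
match: 0->11, 1->4, 2->1, 3->3, 4->10
count: 2
applicable_count: 0


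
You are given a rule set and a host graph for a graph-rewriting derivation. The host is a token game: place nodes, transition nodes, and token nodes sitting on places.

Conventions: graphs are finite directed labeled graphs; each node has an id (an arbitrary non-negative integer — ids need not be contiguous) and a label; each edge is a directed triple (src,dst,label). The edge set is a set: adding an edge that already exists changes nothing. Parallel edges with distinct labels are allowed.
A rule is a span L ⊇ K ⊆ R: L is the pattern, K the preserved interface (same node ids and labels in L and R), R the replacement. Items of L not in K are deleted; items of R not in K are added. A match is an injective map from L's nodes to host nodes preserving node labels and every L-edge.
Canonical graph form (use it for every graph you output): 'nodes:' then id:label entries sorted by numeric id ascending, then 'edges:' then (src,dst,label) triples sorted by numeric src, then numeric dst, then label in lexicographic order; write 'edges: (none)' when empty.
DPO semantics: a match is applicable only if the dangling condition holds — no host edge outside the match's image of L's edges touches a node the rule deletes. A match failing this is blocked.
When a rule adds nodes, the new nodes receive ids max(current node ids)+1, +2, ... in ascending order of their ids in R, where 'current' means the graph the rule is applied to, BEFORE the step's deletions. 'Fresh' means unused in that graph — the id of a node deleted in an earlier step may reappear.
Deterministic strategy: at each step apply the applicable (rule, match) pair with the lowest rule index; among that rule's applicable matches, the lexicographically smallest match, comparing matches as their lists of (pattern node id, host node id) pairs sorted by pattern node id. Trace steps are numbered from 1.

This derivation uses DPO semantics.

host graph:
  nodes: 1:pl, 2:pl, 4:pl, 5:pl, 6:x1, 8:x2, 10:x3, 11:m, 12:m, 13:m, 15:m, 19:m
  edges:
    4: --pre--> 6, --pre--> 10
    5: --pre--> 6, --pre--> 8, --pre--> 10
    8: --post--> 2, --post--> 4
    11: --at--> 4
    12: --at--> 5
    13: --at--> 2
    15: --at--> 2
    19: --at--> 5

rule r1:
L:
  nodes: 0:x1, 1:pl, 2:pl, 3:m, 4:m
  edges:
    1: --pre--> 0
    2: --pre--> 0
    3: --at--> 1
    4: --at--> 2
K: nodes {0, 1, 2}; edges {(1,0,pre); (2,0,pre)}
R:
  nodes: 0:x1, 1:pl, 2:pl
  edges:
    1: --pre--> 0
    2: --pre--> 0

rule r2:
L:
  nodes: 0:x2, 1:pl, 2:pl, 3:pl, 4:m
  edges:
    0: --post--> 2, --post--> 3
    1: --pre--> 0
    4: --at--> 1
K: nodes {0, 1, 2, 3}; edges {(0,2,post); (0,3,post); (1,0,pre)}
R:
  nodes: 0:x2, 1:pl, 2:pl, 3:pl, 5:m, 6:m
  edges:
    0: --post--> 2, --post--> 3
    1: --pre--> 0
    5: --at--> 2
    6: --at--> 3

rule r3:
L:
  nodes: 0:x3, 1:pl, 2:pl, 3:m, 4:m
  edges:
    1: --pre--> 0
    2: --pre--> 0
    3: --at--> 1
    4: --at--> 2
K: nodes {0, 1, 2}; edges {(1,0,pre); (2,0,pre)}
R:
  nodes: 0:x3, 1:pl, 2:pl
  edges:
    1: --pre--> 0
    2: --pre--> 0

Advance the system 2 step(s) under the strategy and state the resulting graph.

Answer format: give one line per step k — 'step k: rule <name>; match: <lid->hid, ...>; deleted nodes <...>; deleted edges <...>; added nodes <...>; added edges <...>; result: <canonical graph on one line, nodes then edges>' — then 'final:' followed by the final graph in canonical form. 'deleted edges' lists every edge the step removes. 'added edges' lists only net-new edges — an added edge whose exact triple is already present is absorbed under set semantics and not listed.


step 1: rule r1; match: 0->6, 1->4, 2->5, 3->11, 4->12; deleted nodes 11, 12; deleted edges (11,4,at); (12,5,at); added nodes (none); added edges (none); result: nodes: 1:pl, 2:pl, 4:pl, 5:pl, 6:x1, 8:x2, 10:x3, 13:m, 15:m, 19:m edges: (4,6,pre); (4,10,pre); (5,6,pre); (5,8,pre); (5,10,pre); (8,2,post); (8,4,post); (13,2,at); (15,2,at); (19,5,at)
step 2: rule r2; match: 0->8, 1->5, 2->2, 3->4, 4->19; deleted nodes 19; deleted edges (19,5,at); added nodes 20, 21; added edges (20,2,at); (21,4,at); result: nodes: 1:pl, 2:pl, 4:pl, 5:pl, 6:x1, 8:x2, 10:x3, 13:m, 15:m, 20:m, 21:m edges: (4,6,pre); (4,10,pre); (5,6,pre); (5,8,pre); (5,10,pre); (8,2,post); (8,4,post); (13,2,at); (15,2,at); (20,2,at); (21,4,at)
final:
nodes: 1:pl, 2:pl, 4:pl, 5:pl, 6:x1, 8:x2, 10:x3, 13:m, 15:m, 20:m, 21:m
edges: (4,6,pre); (4,10,pre); (5,6,pre); (5,8,pre); (5,10,pre); (8,2,post); (8,4,post); (13,2,at); (15,2,at); (20,2,at); (21,4,at)


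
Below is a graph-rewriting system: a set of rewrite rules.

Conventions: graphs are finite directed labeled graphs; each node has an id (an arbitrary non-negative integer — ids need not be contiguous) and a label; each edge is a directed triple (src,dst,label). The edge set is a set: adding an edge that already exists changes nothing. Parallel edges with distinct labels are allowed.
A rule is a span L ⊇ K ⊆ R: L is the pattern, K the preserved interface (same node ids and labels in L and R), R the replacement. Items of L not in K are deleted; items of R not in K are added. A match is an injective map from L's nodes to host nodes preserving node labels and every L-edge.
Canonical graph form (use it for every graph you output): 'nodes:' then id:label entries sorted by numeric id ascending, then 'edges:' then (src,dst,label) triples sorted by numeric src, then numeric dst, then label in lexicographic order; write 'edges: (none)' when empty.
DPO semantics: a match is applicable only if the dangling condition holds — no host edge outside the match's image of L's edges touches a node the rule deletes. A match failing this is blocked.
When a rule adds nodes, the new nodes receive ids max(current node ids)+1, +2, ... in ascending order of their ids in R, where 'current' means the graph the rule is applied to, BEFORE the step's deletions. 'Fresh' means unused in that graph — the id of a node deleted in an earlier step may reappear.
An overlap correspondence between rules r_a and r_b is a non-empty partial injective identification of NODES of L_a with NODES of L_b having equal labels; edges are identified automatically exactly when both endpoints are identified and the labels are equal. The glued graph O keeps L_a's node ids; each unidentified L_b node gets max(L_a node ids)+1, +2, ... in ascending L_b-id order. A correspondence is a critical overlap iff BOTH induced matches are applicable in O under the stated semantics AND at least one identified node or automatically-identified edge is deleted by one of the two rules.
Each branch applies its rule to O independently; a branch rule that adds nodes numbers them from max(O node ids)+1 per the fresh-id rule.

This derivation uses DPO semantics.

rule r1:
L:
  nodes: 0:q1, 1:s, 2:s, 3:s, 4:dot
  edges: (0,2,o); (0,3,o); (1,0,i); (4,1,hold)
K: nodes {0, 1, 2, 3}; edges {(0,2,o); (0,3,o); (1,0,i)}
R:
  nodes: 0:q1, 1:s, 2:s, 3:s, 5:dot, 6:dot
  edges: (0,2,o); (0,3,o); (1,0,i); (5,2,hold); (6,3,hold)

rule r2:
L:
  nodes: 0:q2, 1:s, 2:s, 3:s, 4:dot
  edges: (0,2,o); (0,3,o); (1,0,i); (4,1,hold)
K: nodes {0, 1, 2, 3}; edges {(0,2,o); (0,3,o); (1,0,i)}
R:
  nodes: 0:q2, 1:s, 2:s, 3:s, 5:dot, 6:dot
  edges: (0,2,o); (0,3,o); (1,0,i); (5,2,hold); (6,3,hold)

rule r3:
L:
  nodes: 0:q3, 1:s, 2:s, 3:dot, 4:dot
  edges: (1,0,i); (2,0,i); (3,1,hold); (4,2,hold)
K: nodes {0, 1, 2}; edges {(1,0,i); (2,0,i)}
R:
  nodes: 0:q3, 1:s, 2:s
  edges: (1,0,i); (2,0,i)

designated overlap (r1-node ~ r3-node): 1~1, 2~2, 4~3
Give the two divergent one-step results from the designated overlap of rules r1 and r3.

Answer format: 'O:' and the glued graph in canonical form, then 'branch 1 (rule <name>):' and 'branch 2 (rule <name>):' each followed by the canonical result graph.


O:
nodes: 0:q1, 1:s, 2:s, 3:s, 4:dot, 5:q3, 6:dot
edges: (0,2,o); (0,3,o); (1,0,i); (1,5,i); (2,5,i); (4,1,hold); (6,2,hold)
branch 1 (rule r1):
nodes: 0:q1, 1:s, 2:s, 3:s, 5:q3, 6:dot, 7:dot, 8:dot
edges: (0,2,o); (0,3,o); (1,0,i); (1,5,i); (2,5,i); (6,2,hold); (7,2,hold); (8,3,hold)
branch 2 (rule r3):
nodes: 0:q1, 1:s, 2:s, 3:s, 5:q3
edges: (0,2,o); (0,3,o); (1,0,i); (1,5,i); (2,5,i)


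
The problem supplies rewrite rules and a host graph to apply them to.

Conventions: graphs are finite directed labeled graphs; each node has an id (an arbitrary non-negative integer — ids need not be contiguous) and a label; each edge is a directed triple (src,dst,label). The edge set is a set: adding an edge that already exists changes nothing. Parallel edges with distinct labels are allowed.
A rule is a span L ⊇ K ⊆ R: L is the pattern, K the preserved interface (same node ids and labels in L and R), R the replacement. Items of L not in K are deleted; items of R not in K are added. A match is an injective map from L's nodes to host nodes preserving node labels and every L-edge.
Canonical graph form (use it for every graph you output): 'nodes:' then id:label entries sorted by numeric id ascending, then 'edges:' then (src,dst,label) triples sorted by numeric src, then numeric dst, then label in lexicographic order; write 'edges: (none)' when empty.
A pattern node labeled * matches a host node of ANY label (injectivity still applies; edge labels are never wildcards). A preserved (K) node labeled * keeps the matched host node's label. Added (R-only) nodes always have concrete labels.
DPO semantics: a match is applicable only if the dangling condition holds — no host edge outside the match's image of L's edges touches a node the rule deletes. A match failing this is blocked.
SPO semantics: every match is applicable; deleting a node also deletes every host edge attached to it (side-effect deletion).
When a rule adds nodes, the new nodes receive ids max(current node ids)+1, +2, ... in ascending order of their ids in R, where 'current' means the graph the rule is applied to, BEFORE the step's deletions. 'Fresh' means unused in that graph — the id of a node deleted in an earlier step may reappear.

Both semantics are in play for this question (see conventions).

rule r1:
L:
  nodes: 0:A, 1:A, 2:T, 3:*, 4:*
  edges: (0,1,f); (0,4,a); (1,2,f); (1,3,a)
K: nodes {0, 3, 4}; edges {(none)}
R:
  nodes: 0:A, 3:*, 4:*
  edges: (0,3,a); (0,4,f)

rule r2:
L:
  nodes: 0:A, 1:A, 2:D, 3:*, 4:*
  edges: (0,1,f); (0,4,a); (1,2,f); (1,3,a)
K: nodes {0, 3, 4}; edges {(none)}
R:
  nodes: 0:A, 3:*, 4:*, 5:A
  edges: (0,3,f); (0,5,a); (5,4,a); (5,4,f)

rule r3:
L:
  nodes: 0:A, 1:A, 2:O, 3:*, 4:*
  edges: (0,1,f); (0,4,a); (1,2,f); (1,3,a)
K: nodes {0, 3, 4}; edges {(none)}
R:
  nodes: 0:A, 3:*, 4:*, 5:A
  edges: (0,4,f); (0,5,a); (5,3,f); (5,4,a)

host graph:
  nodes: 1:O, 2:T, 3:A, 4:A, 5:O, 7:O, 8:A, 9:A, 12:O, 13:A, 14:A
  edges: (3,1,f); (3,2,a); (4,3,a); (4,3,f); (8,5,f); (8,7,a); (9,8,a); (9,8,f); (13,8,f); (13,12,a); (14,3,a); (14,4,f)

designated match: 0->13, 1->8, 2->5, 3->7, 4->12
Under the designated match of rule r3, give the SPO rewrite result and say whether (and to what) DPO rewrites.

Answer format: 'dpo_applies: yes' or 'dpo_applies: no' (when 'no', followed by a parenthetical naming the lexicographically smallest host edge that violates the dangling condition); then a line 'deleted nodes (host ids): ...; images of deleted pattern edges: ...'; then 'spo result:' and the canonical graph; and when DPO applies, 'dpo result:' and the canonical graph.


dpo_applies: no
(the rule deletes node 8, which keeps host edge (9,8,a) outside the match image — the dangling condition fails, DPO blocks; SPO proceeds and side-deletes such edges)
deleted nodes (host ids): 5, 8; images of deleted pattern edges: (8,5,f); (8,7,a); (13,8,f); (13,12,a)
spo result:
nodes: 1:O, 2:T, 3:A, 4:A, 7:O, 9:A, 12:O, 13:A, 14:A, 15:A
edges: (3,1,f); (3,2,a); (4,3,a); (4,3,f); (13,12,f); (13,15,a); (14,3,a); (14,4,f); (15,7,f); (15,12,a)


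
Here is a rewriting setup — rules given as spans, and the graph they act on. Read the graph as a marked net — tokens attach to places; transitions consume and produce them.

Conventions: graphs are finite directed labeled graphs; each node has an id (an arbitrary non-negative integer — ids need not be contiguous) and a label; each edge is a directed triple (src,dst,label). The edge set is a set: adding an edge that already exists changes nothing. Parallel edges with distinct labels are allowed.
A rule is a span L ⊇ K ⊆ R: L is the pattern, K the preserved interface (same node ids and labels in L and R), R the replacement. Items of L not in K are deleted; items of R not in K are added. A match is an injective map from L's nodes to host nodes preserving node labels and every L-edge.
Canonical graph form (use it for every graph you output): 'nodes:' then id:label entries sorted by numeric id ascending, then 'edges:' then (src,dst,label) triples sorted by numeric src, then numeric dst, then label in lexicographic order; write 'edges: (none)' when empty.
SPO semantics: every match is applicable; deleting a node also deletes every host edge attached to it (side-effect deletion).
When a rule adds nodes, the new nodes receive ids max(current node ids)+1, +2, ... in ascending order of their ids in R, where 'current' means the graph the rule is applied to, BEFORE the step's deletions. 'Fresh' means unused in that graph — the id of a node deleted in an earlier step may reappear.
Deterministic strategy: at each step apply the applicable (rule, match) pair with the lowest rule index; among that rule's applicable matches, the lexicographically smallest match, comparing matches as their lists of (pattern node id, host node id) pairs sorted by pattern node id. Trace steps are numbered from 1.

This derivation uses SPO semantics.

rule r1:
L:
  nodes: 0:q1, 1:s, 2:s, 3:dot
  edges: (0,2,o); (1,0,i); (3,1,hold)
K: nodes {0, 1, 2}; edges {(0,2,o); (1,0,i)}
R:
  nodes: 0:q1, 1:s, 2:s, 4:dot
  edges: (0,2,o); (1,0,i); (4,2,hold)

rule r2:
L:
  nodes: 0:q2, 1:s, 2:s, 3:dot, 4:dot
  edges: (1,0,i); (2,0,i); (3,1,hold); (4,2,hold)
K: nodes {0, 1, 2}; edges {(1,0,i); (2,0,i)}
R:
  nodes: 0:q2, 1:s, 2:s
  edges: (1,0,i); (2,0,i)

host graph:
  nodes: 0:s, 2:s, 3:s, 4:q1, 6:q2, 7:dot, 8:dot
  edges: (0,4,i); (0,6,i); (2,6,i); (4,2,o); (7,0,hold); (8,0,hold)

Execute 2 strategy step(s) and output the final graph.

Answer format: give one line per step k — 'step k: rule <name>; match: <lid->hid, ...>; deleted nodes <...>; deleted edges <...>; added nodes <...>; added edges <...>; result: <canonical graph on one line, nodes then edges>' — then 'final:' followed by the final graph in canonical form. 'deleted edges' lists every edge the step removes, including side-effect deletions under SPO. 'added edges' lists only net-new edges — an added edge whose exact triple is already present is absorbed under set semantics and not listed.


step 1: rule r1; match: 0->4, 1->0, 2->2, 3->7; deleted nodes 7; deleted edges (7,0,hold); added nodes 9; added edges (9,2,hold); result: nodes: 0:s, 2:s, 3:s, 4:q1, 6:q2, 8:dot, 9:dot edges: (0,4,i); (0,6,i); (2,6,i); (4,2,o); (8,0,hold); (9,2,hold)
step 2: rule r1; match: 0->4, 1->0, 2->2, 3->8; deleted nodes 8; deleted edges (8,0,hold); added nodes 10; added edges (10,2,hold); result: nodes: 0:s, 2:s, 3:s, 4:q1, 6:q2, 9:dot, 10:dot edges: (0,4,i); (0,6,i); (2,6,i); (4,2,o); (9,2,hold); (10,2,hold)
final:
nodes: 0:s, 2:s, 3:s, 4:q1, 6:q2, 9:dot, 10:dot
edges: (0,4,i); (0,6,i); (2,6,i); (4,2,o); (9,2,hold); (10,2,hold)


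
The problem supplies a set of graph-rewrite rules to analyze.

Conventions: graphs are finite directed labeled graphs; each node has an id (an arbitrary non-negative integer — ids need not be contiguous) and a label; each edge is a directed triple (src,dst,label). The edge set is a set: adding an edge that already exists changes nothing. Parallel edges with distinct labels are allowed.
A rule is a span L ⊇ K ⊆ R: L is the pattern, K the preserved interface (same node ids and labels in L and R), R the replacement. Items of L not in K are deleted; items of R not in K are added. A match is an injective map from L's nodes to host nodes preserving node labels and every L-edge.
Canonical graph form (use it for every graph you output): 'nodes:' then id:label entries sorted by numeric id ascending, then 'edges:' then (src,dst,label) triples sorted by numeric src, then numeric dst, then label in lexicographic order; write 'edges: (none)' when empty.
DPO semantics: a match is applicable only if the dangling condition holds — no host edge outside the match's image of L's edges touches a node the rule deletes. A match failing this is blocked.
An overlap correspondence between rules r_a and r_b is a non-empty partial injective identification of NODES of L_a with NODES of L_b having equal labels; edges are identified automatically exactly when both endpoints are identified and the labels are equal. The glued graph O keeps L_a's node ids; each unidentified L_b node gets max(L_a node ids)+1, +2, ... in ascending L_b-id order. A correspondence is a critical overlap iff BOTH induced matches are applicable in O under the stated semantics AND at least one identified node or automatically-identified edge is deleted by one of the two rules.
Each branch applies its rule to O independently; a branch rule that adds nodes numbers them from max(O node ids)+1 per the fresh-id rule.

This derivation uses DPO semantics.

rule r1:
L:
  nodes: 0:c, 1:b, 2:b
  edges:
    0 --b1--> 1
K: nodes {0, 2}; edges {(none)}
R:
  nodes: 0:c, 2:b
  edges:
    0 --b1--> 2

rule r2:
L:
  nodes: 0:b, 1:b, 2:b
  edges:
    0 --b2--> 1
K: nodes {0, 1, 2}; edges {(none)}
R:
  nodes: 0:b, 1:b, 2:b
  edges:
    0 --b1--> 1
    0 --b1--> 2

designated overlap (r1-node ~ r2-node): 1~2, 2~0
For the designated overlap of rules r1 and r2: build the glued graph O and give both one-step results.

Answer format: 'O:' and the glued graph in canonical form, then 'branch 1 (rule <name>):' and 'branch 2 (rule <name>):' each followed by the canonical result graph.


O:
nodes: 0:c, 1:b, 2:b, 3:b
edges: (0,1,b1); (2,3,b2)
branch 1 (rule r1):
nodes: 0:c, 2:b, 3:b
edges: (0,2,b1); (2,3,b2)
branch 2 (rule r2):
nodes: 0:c, 1:b, 2:b, 3:b
edges: (0,1,b1); (2,1,b1); (2,3,b1)


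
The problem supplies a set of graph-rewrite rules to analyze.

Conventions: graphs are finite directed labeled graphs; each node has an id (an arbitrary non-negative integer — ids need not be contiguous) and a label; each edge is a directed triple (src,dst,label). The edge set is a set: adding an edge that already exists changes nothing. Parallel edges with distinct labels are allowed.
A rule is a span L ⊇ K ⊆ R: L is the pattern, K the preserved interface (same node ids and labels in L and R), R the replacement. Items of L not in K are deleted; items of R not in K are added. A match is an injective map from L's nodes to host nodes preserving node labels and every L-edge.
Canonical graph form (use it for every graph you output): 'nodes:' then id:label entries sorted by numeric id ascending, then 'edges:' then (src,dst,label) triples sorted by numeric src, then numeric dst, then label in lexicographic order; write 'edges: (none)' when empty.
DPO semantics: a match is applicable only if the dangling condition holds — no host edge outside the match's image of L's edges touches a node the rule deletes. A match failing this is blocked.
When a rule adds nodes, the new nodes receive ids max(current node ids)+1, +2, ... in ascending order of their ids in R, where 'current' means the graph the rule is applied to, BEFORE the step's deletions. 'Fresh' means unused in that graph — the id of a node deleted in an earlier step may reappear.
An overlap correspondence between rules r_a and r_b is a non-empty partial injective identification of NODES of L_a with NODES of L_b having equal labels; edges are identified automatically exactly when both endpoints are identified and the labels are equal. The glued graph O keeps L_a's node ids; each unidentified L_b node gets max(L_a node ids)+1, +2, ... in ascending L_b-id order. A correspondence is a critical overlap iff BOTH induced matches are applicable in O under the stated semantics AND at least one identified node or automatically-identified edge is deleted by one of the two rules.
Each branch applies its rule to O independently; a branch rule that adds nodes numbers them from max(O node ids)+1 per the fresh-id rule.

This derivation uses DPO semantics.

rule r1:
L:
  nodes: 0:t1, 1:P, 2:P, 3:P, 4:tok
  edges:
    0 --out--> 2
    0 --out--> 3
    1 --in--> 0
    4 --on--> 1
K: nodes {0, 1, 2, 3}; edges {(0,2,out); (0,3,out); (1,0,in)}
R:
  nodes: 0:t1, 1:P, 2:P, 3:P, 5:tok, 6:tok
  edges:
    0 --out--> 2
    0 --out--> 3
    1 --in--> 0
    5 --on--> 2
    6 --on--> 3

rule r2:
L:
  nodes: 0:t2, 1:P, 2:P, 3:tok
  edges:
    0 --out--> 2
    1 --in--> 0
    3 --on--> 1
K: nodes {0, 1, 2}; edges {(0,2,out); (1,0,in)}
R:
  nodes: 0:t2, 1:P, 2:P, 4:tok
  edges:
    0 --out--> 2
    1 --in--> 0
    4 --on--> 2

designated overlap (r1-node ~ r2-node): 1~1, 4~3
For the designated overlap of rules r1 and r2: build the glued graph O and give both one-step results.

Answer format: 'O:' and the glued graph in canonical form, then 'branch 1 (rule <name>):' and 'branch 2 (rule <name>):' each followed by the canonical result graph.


O:
nodes: 0:t1, 1:P, 2:P, 3:P, 4:tok, 5:t2, 6:P
edges: (0,2,out); (0,3,out); (1,0,in); (1,5,in); (4,1,on); (5,6,out)
branch 1 (rule r1):
nodes: 0:t1, 1:P, 2:P, 3:P, 5:t2, 6:P, 7:tok, 8:tok
edges: (0,2,out); (0,3,out); (1,0,in); (1,5,in); (5,6,out); (7,2,on); (8,3,on)
branch 2 (rule r2):
nodes: 0:t1, 1:P, 2:P, 3:P, 5:t2, 6:P, 7:tok
edges: (0,2,out); (0,3,out); (1,0,in); (1,5,in); (5,6,out); (7,6,on)


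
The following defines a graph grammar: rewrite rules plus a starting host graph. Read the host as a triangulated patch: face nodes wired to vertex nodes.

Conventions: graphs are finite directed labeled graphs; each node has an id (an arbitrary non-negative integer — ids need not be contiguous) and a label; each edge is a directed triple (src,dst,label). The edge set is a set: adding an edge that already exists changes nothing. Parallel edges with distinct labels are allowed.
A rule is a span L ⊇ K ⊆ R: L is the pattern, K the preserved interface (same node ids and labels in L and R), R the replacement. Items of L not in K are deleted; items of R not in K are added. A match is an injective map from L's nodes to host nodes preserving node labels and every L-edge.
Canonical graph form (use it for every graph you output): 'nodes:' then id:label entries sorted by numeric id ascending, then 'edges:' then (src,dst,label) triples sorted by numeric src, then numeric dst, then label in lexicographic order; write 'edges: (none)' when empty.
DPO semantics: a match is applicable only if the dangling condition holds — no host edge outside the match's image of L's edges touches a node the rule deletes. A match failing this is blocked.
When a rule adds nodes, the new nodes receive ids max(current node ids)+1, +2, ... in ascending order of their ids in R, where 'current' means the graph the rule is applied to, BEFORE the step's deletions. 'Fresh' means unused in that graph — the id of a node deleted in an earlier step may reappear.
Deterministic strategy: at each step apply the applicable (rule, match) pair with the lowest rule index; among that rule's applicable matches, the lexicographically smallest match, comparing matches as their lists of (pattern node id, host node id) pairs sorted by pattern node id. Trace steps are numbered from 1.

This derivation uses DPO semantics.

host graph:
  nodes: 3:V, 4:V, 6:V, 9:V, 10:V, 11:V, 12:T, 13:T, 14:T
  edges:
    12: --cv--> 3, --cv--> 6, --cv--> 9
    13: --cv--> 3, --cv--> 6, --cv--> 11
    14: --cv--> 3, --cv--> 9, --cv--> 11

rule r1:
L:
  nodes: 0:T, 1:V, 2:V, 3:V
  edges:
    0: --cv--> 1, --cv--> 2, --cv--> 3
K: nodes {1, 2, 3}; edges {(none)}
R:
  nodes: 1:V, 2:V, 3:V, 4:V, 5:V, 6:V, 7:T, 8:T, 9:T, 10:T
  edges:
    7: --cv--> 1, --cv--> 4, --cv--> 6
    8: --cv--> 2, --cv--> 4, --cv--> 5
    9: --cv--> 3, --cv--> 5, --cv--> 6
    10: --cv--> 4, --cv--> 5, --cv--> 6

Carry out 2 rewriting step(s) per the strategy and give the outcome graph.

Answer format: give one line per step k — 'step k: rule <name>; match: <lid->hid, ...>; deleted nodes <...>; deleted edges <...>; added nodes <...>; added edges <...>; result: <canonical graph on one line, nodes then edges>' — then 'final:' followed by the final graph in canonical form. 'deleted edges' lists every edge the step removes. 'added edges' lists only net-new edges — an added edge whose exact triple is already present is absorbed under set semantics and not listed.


step 1: rule r1; match: 0->12, 1->3, 2->6, 3->9; deleted nodes 12; deleted edges (12,3,cv); (12,6,cv); (12,9,cv); added nodes 15, 16, 17, 18, 19, 20, 21; added edges (18,3,cv); (18,15,cv); (18,17,cv); (19,6,cv); (19,15,cv); (19,16,cv); (20,9,cv); (20,16,cv); (20,17,cv); (21,15,cv); (21,16,cv); (21,17,cv); result: nodes: 3:V, 4:V, 6:V, 9:V, 10:V, 11:V, 13:T, 14:T, 15:V, 16:V, 17:V, 18:T, 19:T, 20:T, 21:T edges: (13,3,cv); (13,6,cv); (13,11,cv); (14,3,cv); (14,9,cv); (14,11,cv); (18,3,cv); (18,15,cv); (18,17,cv); (19,6,cv); (19,15,cv); (19,16,cv); (20,9,cv); (20,16,cv); (20,17,cv); (21,15,cv); (21,16,cv); (21,17,cv)
step 2: rule r1; match: 0->13, 1->3, 2->6, 3->11; deleted nodes 13; deleted edges (13,3,cv); (13,6,cv); (13,11,cv); added nodes 22, 23, 24, 25, 26, 27, 28; added edges (25,3,cv); (25,22,cv); (25,24,cv); (26,6,cv); (26,22,cv); (26,23,cv); (27,11,cv); (27,23,cv); (27,24,cv); (28,22,cv); (28,23,cv); (28,24,cv); result: nodes: 3:V, 4:V, 6:V, 9:V, 10:V, 11:V, 14:T, 15:V, 16:V, 17:V, 18:T, 19:T, 20:T, 21:T, 22:V, 23:V, 24:V, 25:T, 26:T, 27:T, 28:T edges: (14,3,cv); (14,9,cv); (14,11,cv); (18,3,cv); (18,15,cv); (18,17,cv); (19,6,cv); (19,15,cv); (19,16,cv); (20,9,cv); (20,16,cv); (20,17,cv); (21,15,cv); (21,16,cv); (21,17,cv); (25,3,cv); (25,22,cv); (25,24,cv); (26,6,cv); (26,22,cv); (26,23,cv); (27,11,cv); (27,23,cv); (27,24,cv); (28,22,cv); (28,23,cv); (28,24,cv)
final:
nodes: 3:V, 4:V, 6:V, 9:V, 10:V, 11:V, 14:T, 15:V, 16:V, 17:V, 18:T, 19:T, 20:T, 21:T, 22:V, 23:V, 24:V, 25:T, 26:T, 27:T, 28:T
edges: (14,3,cv); (14,9,cv); (14,11,cv); (18,3,cv); (18,15,cv); (18,17,cv); (19,6,cv); (19,15,cv); (19,16,cv); (20,9,cv); (20,16,cv); (20,17,cv); (21,15,cv); (21,16,cv); (21,17,cv); (25,3,cv); (25,22,cv); (25,24,cv); (26,6,cv); (26,22,cv); (26,23,cv); (27,11,cv); (27,23,cv); (27,24,cv); (28,22,cv); (28,23,cv); (28,24,cv)


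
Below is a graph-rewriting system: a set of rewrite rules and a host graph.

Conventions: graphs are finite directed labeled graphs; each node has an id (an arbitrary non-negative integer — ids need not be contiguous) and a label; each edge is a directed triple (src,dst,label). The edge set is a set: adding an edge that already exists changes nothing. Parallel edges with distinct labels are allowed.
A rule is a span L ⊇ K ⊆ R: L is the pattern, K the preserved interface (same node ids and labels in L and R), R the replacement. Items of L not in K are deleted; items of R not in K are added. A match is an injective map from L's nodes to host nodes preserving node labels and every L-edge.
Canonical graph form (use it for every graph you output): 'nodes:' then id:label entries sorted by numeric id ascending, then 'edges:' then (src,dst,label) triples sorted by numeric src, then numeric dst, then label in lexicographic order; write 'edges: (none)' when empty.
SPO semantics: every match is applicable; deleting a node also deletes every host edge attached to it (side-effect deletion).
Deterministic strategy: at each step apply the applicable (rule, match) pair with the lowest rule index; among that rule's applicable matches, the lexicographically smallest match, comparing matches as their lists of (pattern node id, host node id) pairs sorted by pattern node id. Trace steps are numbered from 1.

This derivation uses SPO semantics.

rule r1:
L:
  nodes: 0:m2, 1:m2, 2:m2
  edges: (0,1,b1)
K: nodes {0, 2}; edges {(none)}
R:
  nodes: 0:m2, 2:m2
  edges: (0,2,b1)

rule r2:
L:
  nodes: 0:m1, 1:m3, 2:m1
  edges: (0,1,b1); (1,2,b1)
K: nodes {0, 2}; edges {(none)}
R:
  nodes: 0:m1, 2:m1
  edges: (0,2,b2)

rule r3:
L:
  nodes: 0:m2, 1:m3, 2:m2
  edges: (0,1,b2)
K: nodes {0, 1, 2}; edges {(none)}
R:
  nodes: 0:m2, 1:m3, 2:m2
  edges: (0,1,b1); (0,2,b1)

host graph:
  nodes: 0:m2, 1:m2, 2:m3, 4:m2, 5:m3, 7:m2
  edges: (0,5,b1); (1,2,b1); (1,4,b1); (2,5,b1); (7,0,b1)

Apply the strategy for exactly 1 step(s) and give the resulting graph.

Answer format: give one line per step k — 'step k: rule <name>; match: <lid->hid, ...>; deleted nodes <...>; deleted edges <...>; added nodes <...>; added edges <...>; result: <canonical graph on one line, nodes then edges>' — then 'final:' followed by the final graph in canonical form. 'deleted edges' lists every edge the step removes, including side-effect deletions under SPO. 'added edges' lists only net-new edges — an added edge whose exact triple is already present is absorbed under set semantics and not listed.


step 1: rule r1; match: 0->1, 1->4, 2->0; deleted nodes 4; deleted edges (1,4,b1); added nodes (none); added edges (1,0,b1); result: nodes: 0:m2, 1:m2, 2:m3, 5:m3, 7:m2 edges: (0,5,b1); (1,0,b1); (1,2,b1); (2,5,b1); (7,0,b1)
final:
nodes: 0:m2, 1:m2, 2:m3, 5:m3, 7:m2
edges: (0,5,b1); (1,0,b1); (1,2,b1); (2,5,b1); (7,0,b1)


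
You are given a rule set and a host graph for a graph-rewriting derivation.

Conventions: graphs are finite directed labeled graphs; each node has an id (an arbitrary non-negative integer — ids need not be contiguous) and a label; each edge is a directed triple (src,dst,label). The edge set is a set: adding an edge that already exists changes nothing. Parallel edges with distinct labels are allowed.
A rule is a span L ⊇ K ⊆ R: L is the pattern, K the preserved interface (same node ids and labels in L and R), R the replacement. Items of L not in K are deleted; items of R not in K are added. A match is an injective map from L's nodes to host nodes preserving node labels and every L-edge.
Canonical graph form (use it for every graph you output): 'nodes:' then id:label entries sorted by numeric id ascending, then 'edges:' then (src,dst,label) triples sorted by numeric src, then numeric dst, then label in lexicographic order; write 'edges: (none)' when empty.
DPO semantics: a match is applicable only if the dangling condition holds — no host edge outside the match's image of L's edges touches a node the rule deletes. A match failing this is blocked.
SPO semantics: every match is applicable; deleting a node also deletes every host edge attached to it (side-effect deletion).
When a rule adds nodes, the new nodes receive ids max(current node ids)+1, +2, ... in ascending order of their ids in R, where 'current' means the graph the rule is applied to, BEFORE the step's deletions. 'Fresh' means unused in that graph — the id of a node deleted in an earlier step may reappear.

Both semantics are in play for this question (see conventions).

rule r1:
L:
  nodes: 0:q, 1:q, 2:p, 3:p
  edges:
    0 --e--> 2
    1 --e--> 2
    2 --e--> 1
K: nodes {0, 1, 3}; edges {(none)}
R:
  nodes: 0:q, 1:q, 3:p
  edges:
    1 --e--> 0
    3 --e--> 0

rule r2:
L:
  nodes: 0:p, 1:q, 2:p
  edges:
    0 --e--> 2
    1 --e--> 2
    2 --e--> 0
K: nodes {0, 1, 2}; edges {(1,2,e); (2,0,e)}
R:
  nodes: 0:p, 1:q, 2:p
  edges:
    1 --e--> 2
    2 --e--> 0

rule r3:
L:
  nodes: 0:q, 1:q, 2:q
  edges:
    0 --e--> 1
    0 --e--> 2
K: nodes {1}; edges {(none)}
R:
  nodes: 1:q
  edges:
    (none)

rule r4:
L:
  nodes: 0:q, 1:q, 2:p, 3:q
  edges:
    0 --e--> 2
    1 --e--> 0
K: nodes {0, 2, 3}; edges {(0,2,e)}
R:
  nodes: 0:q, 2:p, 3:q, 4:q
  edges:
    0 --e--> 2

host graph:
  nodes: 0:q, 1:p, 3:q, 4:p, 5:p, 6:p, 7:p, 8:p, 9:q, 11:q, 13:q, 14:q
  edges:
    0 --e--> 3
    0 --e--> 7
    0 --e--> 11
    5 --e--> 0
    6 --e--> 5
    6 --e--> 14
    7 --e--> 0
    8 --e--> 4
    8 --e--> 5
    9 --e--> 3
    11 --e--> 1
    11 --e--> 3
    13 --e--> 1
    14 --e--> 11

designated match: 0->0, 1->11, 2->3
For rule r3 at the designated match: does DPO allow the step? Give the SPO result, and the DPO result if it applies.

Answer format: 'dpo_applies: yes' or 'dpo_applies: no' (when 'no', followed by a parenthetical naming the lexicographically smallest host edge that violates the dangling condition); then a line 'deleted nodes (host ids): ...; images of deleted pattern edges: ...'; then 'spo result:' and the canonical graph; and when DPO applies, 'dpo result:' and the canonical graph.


dpo_applies: no
(the rule deletes node 0, which keeps host edge (0,7,e) outside the match image — the dangling condition fails, DPO blocks; SPO proceeds and side-deletes such edges)
deleted nodes (host ids): 0, 3; images of deleted pattern edges: (0,3,e); (0,11,e)
spo result:
nodes: 1:p, 4:p, 5:p, 6:p, 7:p, 8:p, 9:q, 11:q, 13:q, 14:q
edges: (6,5,e); (6,14,e); (8,4,e); (8,5,e); (11,1,e); (13,1,e); (14,11,e)


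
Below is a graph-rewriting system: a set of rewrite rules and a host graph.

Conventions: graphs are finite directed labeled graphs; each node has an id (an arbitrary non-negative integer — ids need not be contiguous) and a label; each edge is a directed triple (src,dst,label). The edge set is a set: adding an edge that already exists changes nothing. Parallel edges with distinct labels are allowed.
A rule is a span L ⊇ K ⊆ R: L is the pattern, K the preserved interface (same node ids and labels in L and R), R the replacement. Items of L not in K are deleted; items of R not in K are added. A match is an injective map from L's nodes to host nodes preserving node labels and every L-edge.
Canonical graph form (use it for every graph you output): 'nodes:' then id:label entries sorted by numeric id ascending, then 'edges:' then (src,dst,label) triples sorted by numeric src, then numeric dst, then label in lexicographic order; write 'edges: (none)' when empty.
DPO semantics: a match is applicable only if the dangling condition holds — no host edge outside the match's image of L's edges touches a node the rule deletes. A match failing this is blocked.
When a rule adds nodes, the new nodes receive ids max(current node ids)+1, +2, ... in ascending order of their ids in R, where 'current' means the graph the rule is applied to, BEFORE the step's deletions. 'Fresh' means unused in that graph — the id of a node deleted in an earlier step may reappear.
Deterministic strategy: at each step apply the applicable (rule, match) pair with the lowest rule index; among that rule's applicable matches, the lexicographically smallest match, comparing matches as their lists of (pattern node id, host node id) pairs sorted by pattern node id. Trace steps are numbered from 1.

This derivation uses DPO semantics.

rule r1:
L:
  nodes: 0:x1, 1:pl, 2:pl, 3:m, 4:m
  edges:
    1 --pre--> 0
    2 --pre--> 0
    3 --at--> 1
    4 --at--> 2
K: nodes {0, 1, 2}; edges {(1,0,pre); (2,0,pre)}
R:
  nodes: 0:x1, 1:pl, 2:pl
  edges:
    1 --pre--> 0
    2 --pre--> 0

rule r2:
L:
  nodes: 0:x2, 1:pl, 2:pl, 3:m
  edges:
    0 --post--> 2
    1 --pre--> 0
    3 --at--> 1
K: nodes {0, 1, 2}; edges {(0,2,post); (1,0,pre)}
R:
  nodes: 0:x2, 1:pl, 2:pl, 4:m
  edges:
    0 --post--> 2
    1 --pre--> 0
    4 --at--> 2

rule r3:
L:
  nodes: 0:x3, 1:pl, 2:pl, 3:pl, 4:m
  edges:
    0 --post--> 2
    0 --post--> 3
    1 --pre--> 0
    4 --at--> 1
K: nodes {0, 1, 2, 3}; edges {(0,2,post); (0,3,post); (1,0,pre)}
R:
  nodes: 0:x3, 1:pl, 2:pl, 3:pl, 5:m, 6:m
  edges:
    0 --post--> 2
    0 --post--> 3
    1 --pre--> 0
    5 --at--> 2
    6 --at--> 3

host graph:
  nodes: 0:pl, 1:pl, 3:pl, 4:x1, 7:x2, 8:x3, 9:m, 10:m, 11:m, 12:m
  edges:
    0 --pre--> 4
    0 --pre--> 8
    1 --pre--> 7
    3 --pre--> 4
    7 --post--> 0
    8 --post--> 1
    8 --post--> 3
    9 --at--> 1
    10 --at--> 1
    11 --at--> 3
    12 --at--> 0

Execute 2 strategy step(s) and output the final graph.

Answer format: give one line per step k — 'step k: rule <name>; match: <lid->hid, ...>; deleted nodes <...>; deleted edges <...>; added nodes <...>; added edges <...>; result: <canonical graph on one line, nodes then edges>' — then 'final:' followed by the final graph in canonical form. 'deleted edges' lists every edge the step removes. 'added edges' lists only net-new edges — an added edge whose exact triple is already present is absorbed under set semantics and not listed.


step 1: rule r1; match: 0->4, 1->0, 2->3, 3->12, 4->11; deleted nodes 11, 12; deleted edges (11,3,at); (12,0,at); added nodes (none); added edges (none); result: nodes: 0:pl, 1:pl, 3:pl, 4:x1, 7:x2, 8:x3, 9:m, 10:m edges: (0,4,pre); (0,8,pre); (1,7,pre); (3,4,pre); (7,0,post); (8,1,post); (8,3,post); (9,1,at); (10,1,at)
step 2: rule r2; match: 0->7, 1->1, 2->0, 3->9; deleted nodes 9; deleted edges (9,1,at); added nodes 11; added edges (11,0,at); result: nodes: 0:pl, 1:pl, 3:pl, 4:x1, 7:x2, 8:x3, 10:m, 11:m edges: (0,4,pre); (0,8,pre); (1,7,pre); (3,4,pre); (7,0,post); (8,1,post); (8,3,post); (10,1,at); (11,0,at)
final:
nodes: 0:pl, 1:pl, 3:pl, 4:x1, 7:x2, 8:x3, 10:m, 11:m
edges: (0,4,pre); (0,8,pre); (1,7,pre); (3,4,pre); (7,0,post); (8,1,post); (8,3,post); (10,1,at); (11,0,at)
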